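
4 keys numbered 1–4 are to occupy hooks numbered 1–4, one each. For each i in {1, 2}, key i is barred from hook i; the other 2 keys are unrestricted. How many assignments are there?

Let Aᵢ (for i ∈ {1, 2}) be the placements that put key i in its forbidden hook. Any j of these fix j positions, leaving (4−j)! ways to fill the rest, and there are C(2,j) ways to pick which j.
By inclusion–exclusion, the number of valid placements is Σ_{j=0}^{2} (−1)^j C(2,j)·(4−j)!.
Computing: 24 − 12 + 2 = 14.

14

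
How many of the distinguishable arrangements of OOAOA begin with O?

With the first slot taken by O, it remains to arrange the other 4 letters (OAOA).
Those 4 letters have A appearing twice and O appearing twice, giving (4)!/(2!·2!) = 6.

6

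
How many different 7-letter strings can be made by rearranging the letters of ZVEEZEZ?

140

ZVEEZEZ has 7 letters with E appearing 3 times and Z appearing 3 times.
The number of distinct arrangements is 7!/(3!·3!) = 5040/36 = 140.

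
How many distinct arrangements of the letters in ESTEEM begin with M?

Fix M in the first position and arrange the remaining 5 letters.
Those 5 letters have E appearing 3 times, giving (5)!/(3!) = 20.

20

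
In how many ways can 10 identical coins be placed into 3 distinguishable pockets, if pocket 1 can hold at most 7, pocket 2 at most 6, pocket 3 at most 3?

22

By stars and bars, unrestricted non-negative solutions to x_1+…+x_3 = 10 number C(10+2,2) = 66.
Subtract solutions that violate a single cap (substitute x_i' = x_i − (cap_i+1)): x_1 ≥ 8 gives C(4,2) = 6; x_2 ≥ 7 gives C(5,2) = 10; x_3 ≥ 4 gives C(8,2) = 28. Together 44.
No two caps can be exceeded simultaneously, so the pair terms are all 0.
By inclusion–exclusion the count is 66 − 44 + 0 = 22.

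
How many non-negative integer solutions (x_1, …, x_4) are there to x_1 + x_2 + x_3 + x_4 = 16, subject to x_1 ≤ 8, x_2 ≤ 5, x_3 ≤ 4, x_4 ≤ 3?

34

By stars and bars, unrestricted non-negative solutions to x_1+…+x_4 = 16 number C(16+3,3) = 969.
Subtract solutions that violate a single cap (substitute x_i' = x_i − (cap_i+1)): x_1 ≥ 9 gives C(10,3) = 120; x_2 ≥ 6 gives C(13,3) = 286; x_3 ≥ 5 gives C(14,3) = 364; x_4 ≥ 4 gives C(15,3) = 455. Together 1225.
Add back pairs where two caps are both exceeded: 4 + 10 + 20 + 56 + 84 + 120 = 294.
Subtract triples: 0 + 0 + 0 + 4 = 4.
By inclusion–exclusion the count is 969 − 1225 + 294 − 4 = 34.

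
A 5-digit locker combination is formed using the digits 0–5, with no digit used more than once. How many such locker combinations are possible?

720

With no repetition, fill the 5 digits in order: 6 choices, then 5, down to 2.
That product is 6 × 5 × 4 × 3 × 2 = 720.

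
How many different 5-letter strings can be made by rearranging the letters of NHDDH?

The 5 letters of NHDDH have repeats: D appearing twice and H appearing twice.
The number of distinct arrangements is 5!/(2!·2!) = 120/4 = 30.

30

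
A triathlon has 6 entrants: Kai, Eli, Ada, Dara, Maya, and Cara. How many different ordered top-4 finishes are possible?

360

This is an ordered selection of 4 from 6: P(6,4).
That gives 6 × 5 × 4 × 3 = 360.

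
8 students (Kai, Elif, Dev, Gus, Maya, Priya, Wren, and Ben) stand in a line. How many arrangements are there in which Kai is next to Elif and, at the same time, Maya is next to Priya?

Treat {Kai,Elif} as one block (2 orders) and {Maya,Priya} as another (2 orders).
That leaves 6 units to arrange: 2 × 2 × 6! = 4 × 720 = 2880.

2880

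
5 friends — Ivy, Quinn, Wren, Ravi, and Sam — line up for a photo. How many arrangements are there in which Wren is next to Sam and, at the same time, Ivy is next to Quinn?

Treat {Wren,Sam} as one block (2 orders) and {Ivy,Quinn} as another (2 orders).
That leaves 3 units to arrange: 2 × 2 × 3! = 4 × 6 = 24.

24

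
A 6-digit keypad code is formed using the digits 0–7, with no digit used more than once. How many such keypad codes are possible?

This is a permutation of 6 out of 8: P(8,6) = 8!/2!.
8 × 7 × 6 × 5 × 4 × 3 = 20160.

20160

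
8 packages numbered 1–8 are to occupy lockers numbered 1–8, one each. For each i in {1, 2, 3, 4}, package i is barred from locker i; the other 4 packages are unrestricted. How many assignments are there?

24024

Let Aᵢ (for 1 ≤ i ≤ 4) be the placements that put package i in its forbidden locker. Any j of these fix j positions, leaving (8−j)! ways to fill the rest, and there are C(4,j) ways to pick which j.
By inclusion–exclusion, the number of valid placements is Σ_{j=0}^{4} (−1)^j C(4,j)·(8−j)!.
Computing: 40320 − 20160 + 4320 − 480 + 24 = 24024.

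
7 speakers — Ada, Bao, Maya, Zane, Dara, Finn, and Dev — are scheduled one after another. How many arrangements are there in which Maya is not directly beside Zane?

Of the 7! = 5040 arrangements, those with Maya and Zane adjacent number 2 × 6! = 1440 (treat the pair as a block with 2 internal orders).
Complementary counting: 5040 − 1440 = 3600.

3600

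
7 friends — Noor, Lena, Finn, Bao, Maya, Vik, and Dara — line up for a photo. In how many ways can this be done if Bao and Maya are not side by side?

There are 7! = 5040 arrangements in all. If Bao and Maya are adjacent, merging them into one block gives 2·(6)! = 1440 arrangements.
Complementary counting: 5040 − 1440 = 3600.

3600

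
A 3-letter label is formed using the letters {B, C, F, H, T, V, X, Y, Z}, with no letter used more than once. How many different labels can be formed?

This is a permutation of 3 out of 9: P(9,3) = 9!/6!.
That product is 9 × 8 × 7 = 504.

504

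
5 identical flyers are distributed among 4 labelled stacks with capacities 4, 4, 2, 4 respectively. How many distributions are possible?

By stars and bars, unrestricted non-negative solutions to x_1+…+x_4 = 5 number C(5+3,3) = 56.
Subtract solutions that violate a single cap (substitute x_i' = x_i − (cap_i+1)): x_1 ≥ 5 gives C(3,3) = 1; x_2 ≥ 5 gives C(3,3) = 1; x_3 ≥ 3 gives C(5,3) = 10; x_4 ≥ 5 gives C(3,3) = 1. Together 13.
No two caps can be exceeded simultaneously, so the pair terms are all 0.
By inclusion–exclusion the count is 56 − 13 + 0 = 43.

43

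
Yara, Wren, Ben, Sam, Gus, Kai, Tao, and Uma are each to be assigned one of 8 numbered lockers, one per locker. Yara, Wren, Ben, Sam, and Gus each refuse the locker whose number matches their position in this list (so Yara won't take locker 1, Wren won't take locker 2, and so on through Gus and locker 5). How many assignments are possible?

21234

Let Aᵢ (for 1 ≤ i ≤ 5) be the placements that put person i in their forbidden locker. Any j of these fix j positions, leaving (8−j)! ways to fill the rest, and there are C(5,j) ways to pick which j.
By inclusion–exclusion, the number of valid placements is Σ_{j=0}^{5} (−1)^j C(5,j)·(8−j)!.
Computing: 40320 − 25200 + 7200 − 1200 + 120 − 6 = 21234.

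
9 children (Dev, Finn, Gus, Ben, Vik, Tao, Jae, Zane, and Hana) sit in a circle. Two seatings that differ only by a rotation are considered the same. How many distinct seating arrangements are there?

40320

Around a circle, 9 distinct people have 9!/9 = (8)! = 40320 rotationally distinct seatings.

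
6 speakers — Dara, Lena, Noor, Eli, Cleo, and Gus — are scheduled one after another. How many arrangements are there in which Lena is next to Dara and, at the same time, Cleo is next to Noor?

96

Treat {Lena,Dara} as one block (2 orders) and {Cleo,Noor} as another (2 orders).
That leaves 4 units to arrange: 2 × 2 × 4! = 4 × 24 = 96.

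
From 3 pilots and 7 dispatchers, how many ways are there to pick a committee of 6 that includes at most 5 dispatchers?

203

Split by how many dispatchers are chosen (0 through 5).
Sum: C(7,0)·C(3,6) + C(7,1)·C(3,5) + C(7,2)·C(3,4) + C(7,3)·C(3,3) + C(7,4)·C(3,2) + C(7,5)·C(3,1) = 0 + 0 + 0 + 35 + 105 + 63 = 203.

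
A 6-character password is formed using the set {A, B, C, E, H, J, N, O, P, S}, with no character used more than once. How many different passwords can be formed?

Choose and order 6 of the 10 symbols: the first character has 10 options, the next 9, and so on down to 5.
That product is 10 × 9 × 8 × 7 × 6 × 5 = 151200.

151200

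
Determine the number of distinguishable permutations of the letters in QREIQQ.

120

QREIQQ has 6 letters with Q appearing 3 times.
The number of distinct arrangements is 6!/(3!) = 720/6 = 120.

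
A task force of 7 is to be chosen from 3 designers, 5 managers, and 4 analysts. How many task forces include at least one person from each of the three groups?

Unrestricted: C(12,7) = 792 ways to pick any 7 of the 12.
Subtract selections that omit an entire group: no designers → C(9,7) = 36; no managers → C(7,7) = 1; no analysts → C(8,7) = 8.
Add back selections omitting two groups (i.e. drawn from a single group): C(3,7) + C(5,7) + C(4,7) = 0.
By inclusion–exclusion: 792 − 45 + 0 = 747.

747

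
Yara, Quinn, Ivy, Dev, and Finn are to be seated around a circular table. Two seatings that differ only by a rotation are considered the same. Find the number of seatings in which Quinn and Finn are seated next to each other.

12

Glue Quinn and Finn into a block (2 internal orders). Seating 4 units around a circle gives (3)! arrangements.
So 2 × (3)! = 2 × 6 = 12.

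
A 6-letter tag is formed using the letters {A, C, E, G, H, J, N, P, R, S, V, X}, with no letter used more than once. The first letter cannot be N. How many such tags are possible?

609840

The first letter has 12−1 = 11 choices (anything except N).
The remaining 5 letters are filled from the other 11 symbols without repetition: 11 × 10 × 9 × 8 × 7 = 55440.
Total: 11 × 55440 = 609840.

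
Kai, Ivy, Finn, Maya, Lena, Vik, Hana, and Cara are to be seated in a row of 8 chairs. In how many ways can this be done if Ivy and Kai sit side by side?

Glue Ivy and Kai into one block (2 internal orders), leaving 7 units to arrange in a row.
So the count is 2·(7)! = 10080.

10080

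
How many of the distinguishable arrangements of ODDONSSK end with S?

1260

With the last slot taken by S, it remains to arrange the other 7 letters (ODDONSK).
Those 7 letters have D appearing twice and O appearing twice, giving (7)!/(2!·2!) = 1260.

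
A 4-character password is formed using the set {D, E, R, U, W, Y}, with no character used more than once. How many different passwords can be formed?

This is a permutation of 4 out of 6: P(6,4) = 6!/2!.
6 × 5 × 4 × 3 = 360.

360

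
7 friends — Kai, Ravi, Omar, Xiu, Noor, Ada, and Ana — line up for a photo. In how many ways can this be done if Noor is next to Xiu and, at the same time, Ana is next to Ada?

480

Treat {Noor,Xiu} as one block (2 orders) and {Ana,Ada} as another (2 orders).
That leaves 5 units to arrange: 2 × 2 × 5! = 4 × 120 = 480.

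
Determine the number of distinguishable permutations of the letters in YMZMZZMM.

280

Letter multiplicities in YMZMZZMM: M×4, Y×1, Z×3.
The number of distinct arrangements is 8!/(4!·3!) = 40320/144 = 280.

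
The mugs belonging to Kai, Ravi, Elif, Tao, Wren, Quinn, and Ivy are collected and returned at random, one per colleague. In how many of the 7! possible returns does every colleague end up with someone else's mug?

Let Aᵢ be the assignments in which colleague i gets their own mug. We want the size of the complement of A₁∪…∪A_7.
By inclusion–exclusion this is Σ_{j=0}^{7} (−1)^j C(7,j)·(7−j)!.
Computing: 5040 − 5040 + 2520 − 840 + 210 − 42 + 7 − 1 = 1854.

1854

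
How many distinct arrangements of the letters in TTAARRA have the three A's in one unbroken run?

30

Treat the 3 copies of A as a single block. The multiset to arrange is then {AAA, R, R, T, T}, 5 items in all.
That gives (5)!/(2!·2!) = 30 arrangements.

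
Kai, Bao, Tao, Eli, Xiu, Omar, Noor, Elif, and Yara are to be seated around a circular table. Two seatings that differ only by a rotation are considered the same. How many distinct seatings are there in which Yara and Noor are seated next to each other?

10080

Glue Yara and Noor into a block (2 internal orders). Seating 8 units around a circle gives (7)! arrangements.
So 2 × (7)! = 2 × 5040 = 10080.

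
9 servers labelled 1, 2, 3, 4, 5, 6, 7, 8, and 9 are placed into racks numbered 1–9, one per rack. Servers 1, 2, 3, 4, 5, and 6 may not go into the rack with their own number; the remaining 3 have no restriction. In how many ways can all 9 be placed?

Let Aᵢ (for 1 ≤ i ≤ 6) be the placements that put server i in its forbidden rack. Any j of these fix j positions, leaving (9−j)! ways to fill the rest, and there are C(6,j) ways to pick which j.
By inclusion–exclusion, the number of valid placements is Σ_{j=0}^{6} (−1)^j C(6,j)·(9−j)!.
Computing: 362880 − 241920 + 75600 − 14400 + 1800 − 144 + 6 = 183822.

183822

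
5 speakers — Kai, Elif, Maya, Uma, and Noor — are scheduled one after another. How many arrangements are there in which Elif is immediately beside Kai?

48

Place the 3 others and the Elif-Kai pair as 4 objects in a line; the pair has 2 internal arrangements.
That gives 2 × 4! = 2 × 24 = 48.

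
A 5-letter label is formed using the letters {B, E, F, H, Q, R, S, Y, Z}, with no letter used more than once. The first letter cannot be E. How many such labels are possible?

13440

The first letter has 9−1 = 8 choices (anything except E).
The remaining 4 letters are filled from the other 8 symbols without repetition: 8 × 7 × 6 × 5 = 1680.
Total: 8 × 1680 = 13440.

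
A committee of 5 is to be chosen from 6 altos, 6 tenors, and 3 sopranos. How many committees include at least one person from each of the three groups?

1971

Total 5-person selections from all 15: C(15,5) = 3003.
Selections missing a whole group: no altos → C(9,5) = 126; no tenors → C(9,5) = 126; no sopranos → C(12,5) = 792.
Add back selections omitting two groups (i.e. drawn from a single group): C(6,5) + C(6,5) + C(3,5) = 12.
By inclusion–exclusion: 3003 − 1044 + 12 = 1971.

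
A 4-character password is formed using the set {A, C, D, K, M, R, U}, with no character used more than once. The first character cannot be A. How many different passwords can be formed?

The first character has 7−1 = 6 choices (anything except A).
The remaining 3 characters are filled from the other 6 symbols without repetition: 6 × 5 × 4 = 120.
Total: 6 × 120 = 720.

720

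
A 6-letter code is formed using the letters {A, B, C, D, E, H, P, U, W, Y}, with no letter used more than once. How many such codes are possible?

151200

Choose and order 6 of the 10 symbols: the first letter has 10 options, the next 9, and so on down to 5.
10 × 9 × 8 × 7 × 6 × 5 = 151200.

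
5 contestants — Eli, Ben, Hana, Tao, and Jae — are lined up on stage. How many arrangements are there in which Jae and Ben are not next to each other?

Of the 5! = 120 arrangements, those with Jae and Ben adjacent number 2 × 4! = 48 (treat the pair as a block with 2 internal orders).
Complementary counting: 120 − 48 = 72.

72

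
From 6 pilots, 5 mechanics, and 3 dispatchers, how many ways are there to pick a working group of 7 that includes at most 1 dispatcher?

Split by how many dispatchers are chosen (0 through 1).
Sum: C(3,0)·C(11,7) + C(3,1)·C(11,6) = 330 + 1386 = 1716.

1716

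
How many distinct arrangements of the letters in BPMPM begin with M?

12

With the first slot taken by M, it remains to arrange the other 4 letters (BPPM).
Those 4 letters have P appearing twice, giving (4)!/(2!) = 12.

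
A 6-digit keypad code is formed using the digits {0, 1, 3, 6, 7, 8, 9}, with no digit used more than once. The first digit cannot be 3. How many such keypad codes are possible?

The first digit has 7−1 = 6 choices (anything except 3).
The remaining 5 digits are filled from the other 6 symbols without repetition: 6 × 5 × 4 × 3 × 2 = 720.
Total: 6 × 720 = 4320.

4320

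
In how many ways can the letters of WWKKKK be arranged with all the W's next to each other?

5

Treat the 2 copies of W as a single block. The multiset to arrange is then {WW, K, K, K, K}, 5 items in all.
That gives (5)!/(4!) = 5 arrangements.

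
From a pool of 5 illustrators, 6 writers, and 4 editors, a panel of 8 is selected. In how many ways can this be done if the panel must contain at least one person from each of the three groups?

6216

Total 8-person selections from all 15: C(15,8) = 6435.
Subtract selections that omit an entire group: no illustrators → C(10,8) = 45; no writers → C(9,8) = 9; no editors → C(11,8) = 165.
Add back selections omitting two groups (i.e. drawn from a single group): C(5,8) + C(6,8) + C(4,8) = 0.
By inclusion–exclusion: 6435 − 219 + 0 = 6216.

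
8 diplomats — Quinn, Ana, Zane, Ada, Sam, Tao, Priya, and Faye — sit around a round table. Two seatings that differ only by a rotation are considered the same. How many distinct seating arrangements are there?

5040

Seat Quinn anywhere (absorbing the rotational symmetry), then permute the other 7: (7)! = 5040.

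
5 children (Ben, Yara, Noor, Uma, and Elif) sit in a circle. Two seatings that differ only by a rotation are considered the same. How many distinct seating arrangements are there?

Seat Ben anywhere (absorbing the rotational symmetry), then permute the other 4: (4)! = 24.

24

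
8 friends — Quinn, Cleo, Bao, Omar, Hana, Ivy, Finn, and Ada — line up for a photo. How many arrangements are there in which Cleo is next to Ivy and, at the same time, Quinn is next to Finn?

2880

Treat {Cleo,Ivy} as one block (2 orders) and {Quinn,Finn} as another (2 orders).
That leaves 6 units to arrange: 2 × 2 × 6! = 4 × 720 = 2880.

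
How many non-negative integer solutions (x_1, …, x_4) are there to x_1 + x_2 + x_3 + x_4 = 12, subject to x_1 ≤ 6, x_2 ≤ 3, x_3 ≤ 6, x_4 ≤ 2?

42

Ignoring the caps, the number of non-negative solutions to x_1+…+x_4 = 12 is C(15,3) = 455.
Subtract solutions that violate a single cap (substitute x_i' = x_i − (cap_i+1)): x_1 ≥ 7 gives C(8,3) = 56; x_2 ≥ 4 gives C(11,3) = 165; x_3 ≥ 7 gives C(8,3) = 56; x_4 ≥ 3 gives C(12,3) = 220. Together 497.
Add back pairs where two caps are both exceeded: 4 + 0 + 10 + 4 + 56 + 10 = 84.
By inclusion–exclusion the count is 455 − 497 + 84 = 42.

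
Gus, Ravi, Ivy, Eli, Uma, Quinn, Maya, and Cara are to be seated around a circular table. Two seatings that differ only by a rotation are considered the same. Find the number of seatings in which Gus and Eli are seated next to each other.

Glue Gus and Eli into a block (2 internal orders). Seating 7 units around a circle gives (6)! arrangements.
So 2 × (6)! = 2 × 720 = 1440.

1440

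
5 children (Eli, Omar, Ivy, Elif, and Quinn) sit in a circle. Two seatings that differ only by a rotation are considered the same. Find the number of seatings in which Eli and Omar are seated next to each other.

Treat {Eli, Omar} as one unit (2 internal orders) and seat the resulting 4 units around the table: (3)! circular arrangements.
So 2 × (3)! = 2 × 6 = 12.

12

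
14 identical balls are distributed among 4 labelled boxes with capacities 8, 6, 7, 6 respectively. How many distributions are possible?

Ignoring the caps, the number of non-negative solutions to x_1+…+x_4 = 14 is C(17,3) = 680.
Subtract solutions that violate a single cap (substitute x_i' = x_i − (cap_i+1)): x_1 ≥ 9 gives C(8,3) = 56; x_2 ≥ 7 gives C(10,3) = 120; x_3 ≥ 8 gives C(9,3) = 84; x_4 ≥ 7 gives C(10,3) = 120. Together 380.
Add back pairs where two caps are both exceeded: 0 + 0 + 0 + 0 + 1 + 0 = 1.
By inclusion–exclusion the count is 680 − 380 + 1 = 301.

301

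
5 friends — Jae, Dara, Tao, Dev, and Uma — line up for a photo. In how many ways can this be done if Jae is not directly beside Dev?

72

There are 5! = 120 arrangements in all. If Jae and Dev are adjacent, merging them into one block gives 2·(4)! = 48 arrangements.
Complementary counting: 120 − 48 = 72.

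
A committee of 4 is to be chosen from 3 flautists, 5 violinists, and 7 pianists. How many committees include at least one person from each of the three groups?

630

Unrestricted: C(15,4) = 1365 ways to pick any 4 of the 15.
Subtract selections that omit an entire group: no flautists → C(12,4) = 495; no violinists → C(10,4) = 210; no pianists → C(8,4) = 70.
Add back selections omitting two groups (i.e. drawn from a single group): C(3,4) + C(5,4) + C(7,4) = 40.
By inclusion–exclusion: 1365 − 775 + 40 = 630.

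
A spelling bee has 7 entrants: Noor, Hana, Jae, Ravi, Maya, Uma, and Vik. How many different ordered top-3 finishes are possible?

There are 7 choices for 1st place, 6 for 2nd, and 5 for 3rd.
That gives 7 × 6 × 5 = 210.

210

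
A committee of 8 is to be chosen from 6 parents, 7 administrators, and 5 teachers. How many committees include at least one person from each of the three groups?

With no constraint there are C(18,8) = 43758 possible selections.
Selections missing a whole group: no parents → C(12,8) = 495; no administrators → C(11,8) = 165; no teachers → C(13,8) = 1287.
Add back selections omitting two groups (i.e. drawn from a single group): C(6,8) + C(7,8) + C(5,8) = 0.
By inclusion–exclusion: 43758 − 1947 + 0 = 41811.

41811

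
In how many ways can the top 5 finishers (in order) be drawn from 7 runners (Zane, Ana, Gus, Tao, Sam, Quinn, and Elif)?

This is an ordered selection of 5 from 7: P(7,5).
That gives 7 × 6 × 5 × 4 × 3 = 2520.

2520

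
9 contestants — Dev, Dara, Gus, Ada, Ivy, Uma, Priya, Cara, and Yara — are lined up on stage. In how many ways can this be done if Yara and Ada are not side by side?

282240

Of the 9! = 362880 arrangements, those with Yara and Ada adjacent number 2 × 8! = 80640 (treat the pair as a block with 2 internal orders).
Complementary counting: 362880 − 80640 = 282240.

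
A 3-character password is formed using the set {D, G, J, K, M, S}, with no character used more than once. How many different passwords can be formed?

Choose and order 3 of the 6 symbols: the first character has 6 options, the next 5, then 4.
That product is 6 × 5 × 4 = 120.

120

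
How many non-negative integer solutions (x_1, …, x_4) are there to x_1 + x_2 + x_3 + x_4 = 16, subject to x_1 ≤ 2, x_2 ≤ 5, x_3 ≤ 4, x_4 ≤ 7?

By stars and bars, unrestricted non-negative solutions to x_1+…+x_4 = 16 number C(16+3,3) = 969.
Subtract solutions that violate a single cap (substitute x_i' = x_i − (cap_i+1)): x_1 ≥ 3 gives C(16,3) = 560; x_2 ≥ 6 gives C(13,3) = 286; x_3 ≥ 5 gives C(14,3) = 364; x_4 ≥ 8 gives C(11,3) = 165. Together 1375.
Add back pairs where two caps are both exceeded: 120 + 165 + 56 + 56 + 10 + 20 = 427.
Subtract triples: 10 + 0 + 1 + 0 = 11.
By inclusion–exclusion the count is 969 − 1375 + 427 − 11 = 10.

10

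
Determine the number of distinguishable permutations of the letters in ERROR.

20

ERROR has 5 letters with R appearing 3 times.
The number of distinct arrangements is 5!/(3!) = 120/6 = 20.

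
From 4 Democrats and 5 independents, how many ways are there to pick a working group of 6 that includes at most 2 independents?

10

Split by how many independents are chosen (0 through 2).
Sum: C(5,0)·C(4,6) + C(5,1)·C(4,5) + C(5,2)·C(4,4) = 0 + 0 + 10 = 10.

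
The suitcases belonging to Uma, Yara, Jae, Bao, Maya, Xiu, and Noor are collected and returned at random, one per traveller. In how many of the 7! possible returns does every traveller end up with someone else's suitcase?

1854

Let Aᵢ be the assignments in which traveller i gets their own suitcase. We want the size of the complement of A₁∪…∪A_7.
By inclusion–exclusion this is Σ_{j=0}^{7} (−1)^j C(7,j)·(7−j)!.
Computing: 5040 − 5040 + 2520 − 840 + 210 − 42 + 7 − 1 = 1854.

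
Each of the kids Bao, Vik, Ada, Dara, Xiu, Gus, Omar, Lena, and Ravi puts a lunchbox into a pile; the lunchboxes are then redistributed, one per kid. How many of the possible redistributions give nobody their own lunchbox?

133496

Let Aᵢ be the assignments in which kid i gets their own lunchbox. We want the size of the complement of A₁∪…∪A_9.
By inclusion–exclusion this is Σ_{j=0}^{9} (−1)^j C(9,j)·(9−j)!.
Computing: 362880 − 362880 + 181440 − 60480 + 15120 − 3024 + 504 − 72 + 9 − 1 = 133496.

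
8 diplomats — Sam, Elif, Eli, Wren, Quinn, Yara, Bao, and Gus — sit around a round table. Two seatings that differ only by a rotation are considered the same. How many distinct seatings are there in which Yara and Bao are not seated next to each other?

All circular seatings of 8 people number (7)! = 5040.
Those with Yara next to Bao: fuse the pair into one unit and seat 7 units around a circle — 2·(6)! = 1440.
Subtracting, 5040 − 1440 = 3600.

3600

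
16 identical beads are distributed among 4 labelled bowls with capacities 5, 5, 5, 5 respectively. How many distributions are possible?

Without the upper bounds there are C(19,3) = 969 ways to split 16 among 4 bowls.
Subtract solutions that violate a single cap (substitute x_i' = x_i − (cap_i+1)): x_1 ≥ 6 gives C(13,3) = 286; x_2 ≥ 6 gives C(13,3) = 286; x_3 ≥ 6 gives C(13,3) = 286; x_4 ≥ 6 gives C(13,3) = 286. Together 1144.
Add back pairs where two caps are both exceeded: 35 + 35 + 35 + 35 + 35 + 35 = 210.
By inclusion–exclusion the count is 969 − 1144 + 210 = 35.

35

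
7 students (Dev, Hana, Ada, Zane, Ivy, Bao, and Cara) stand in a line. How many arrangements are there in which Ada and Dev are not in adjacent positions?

3600

Of the 7! = 5040 arrangements, those with Ada and Dev adjacent number 2 × 6! = 1440 (treat the pair as a block with 2 internal orders).
So 5040 − 1440 = 3600 arrangements keep them apart.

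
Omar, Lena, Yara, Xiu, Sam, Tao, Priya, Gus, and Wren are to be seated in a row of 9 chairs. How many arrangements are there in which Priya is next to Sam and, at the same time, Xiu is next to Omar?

20160

Treat {Priya,Sam} as one block (2 orders) and {Xiu,Omar} as another (2 orders).
That leaves 7 units to arrange: 2 × 2 × 7! = 4 × 5040 = 20160.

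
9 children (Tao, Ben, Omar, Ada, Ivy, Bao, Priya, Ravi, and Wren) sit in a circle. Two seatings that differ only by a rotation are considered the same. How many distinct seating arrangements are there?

Seat Tao anywhere (absorbing the rotational symmetry), then permute the other 8: (8)! = 40320.

40320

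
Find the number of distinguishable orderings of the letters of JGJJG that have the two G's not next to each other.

6

There are 5!/(3!·2!) = 10 arrangements of JGJJG in total.
If the two G's are adjacent, glue them into one block, leaving 4 items to arrange: (4)!/(3!) = 4 ways.
Hence 10 − 4 = 6.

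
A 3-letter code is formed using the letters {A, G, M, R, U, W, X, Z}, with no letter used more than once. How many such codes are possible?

336

Choose and order 3 of the 8 symbols: the first letter has 8 options, the next 7, then 6.
8 × 7 × 6 = 336.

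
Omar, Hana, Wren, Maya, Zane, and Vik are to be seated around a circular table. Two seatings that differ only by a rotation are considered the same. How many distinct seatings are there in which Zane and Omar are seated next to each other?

48

Glue Zane and Omar into a block (2 internal orders). Seating 5 units around a circle gives (4)! arrangements.
So 2 × (4)! = 2 × 24 = 48.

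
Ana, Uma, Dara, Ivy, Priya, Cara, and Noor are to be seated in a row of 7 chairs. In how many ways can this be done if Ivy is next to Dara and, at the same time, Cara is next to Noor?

480

Treat {Ivy,Dara} as one block (2 orders) and {Cara,Noor} as another (2 orders).
That leaves 5 units to arrange: 2 × 2 × 5! = 4 × 120 = 480.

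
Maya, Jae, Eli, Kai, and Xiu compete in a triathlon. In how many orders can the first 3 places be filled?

60

This is an ordered selection of 3 from 5: P(5,3).
That gives 5 × 4 × 3 = 60.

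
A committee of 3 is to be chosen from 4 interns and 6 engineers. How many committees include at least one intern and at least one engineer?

96

Unrestricted: C(10,3) = 120 ways to pick any 3 of the 10.
Subtract selections that omit an entire group: no interns → C(6,3) = 20; no engineers → C(4,3) = 4.
Both groups omitted at once is impossible, so 120 − 24 = 96.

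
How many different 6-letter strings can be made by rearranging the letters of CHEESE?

120

Letter multiplicities in CHEESE: C×1, E×3, H×1, S×1.
The number of distinct arrangements is 6!/(3!) = 720/6 = 120.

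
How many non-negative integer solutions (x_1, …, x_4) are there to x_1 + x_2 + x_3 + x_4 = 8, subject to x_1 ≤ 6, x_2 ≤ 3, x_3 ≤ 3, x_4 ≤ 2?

44

Ignoring the caps, the number of non-negative solutions to x_1+…+x_4 = 8 is C(11,3) = 165.
Subtract solutions that violate a single cap (substitute x_i' = x_i − (cap_i+1)): x_1 ≥ 7 gives C(4,3) = 4; x_2 ≥ 4 gives C(7,3) = 35; x_3 ≥ 4 gives C(7,3) = 35; x_4 ≥ 3 gives C(8,3) = 56. Together 130.
Add back pairs where two caps are both exceeded: 0 + 0 + 0 + 1 + 4 + 4 = 9.
By inclusion–exclusion the count is 165 − 130 + 9 = 44.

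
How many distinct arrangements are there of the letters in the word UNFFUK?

Letter multiplicities in UNFFUK: F×2, K×1, N×1, U×2.
Dividing 6! = 720 by 2!·2! = 4 for the repeated letters gives 180.

180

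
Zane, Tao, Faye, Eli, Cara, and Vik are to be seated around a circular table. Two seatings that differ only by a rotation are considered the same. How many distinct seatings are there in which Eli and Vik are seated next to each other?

Treat {Eli, Vik} as one unit (2 internal orders) and seat the resulting 5 units around the table: (4)! circular arrangements.
So 2 × (4)! = 2 × 24 = 48.

48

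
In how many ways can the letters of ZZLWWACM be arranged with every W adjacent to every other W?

2520

Treat the 2 copies of W as a single block. The multiset to arrange is then {WW, A, C, L, M, Z, Z}, 7 items in all.
That gives (7)!/(2!) = 2520 arrangements.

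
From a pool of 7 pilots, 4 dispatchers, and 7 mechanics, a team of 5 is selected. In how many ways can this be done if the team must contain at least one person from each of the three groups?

Total 5-person selections from all 18: C(18,5) = 8568.
Subtract selections that omit an entire group: no pilots → C(11,5) = 462; no dispatchers → C(14,5) = 2002; no mechanics → C(11,5) = 462.
Add back selections omitting two groups (i.e. drawn from a single group): C(7,5) + C(4,5) + C(7,5) = 42.
By inclusion–exclusion: 8568 − 2926 + 42 = 5684.

5684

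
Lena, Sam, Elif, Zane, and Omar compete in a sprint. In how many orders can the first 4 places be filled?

120

There are 5 choices for 1st place, 4 for 2nd, and so on down to 2 for position 4.
That gives 5 × 4 × 3 × 2 = 120.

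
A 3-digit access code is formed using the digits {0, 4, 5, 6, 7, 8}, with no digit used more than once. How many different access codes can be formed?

120

Choose and order 3 of the 6 symbols: the first digit has 6 options, the next 5, then 4.
That product is 6 × 5 × 4 = 120.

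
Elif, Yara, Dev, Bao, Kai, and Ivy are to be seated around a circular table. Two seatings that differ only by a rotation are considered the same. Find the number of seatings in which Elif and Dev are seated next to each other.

48

Treat {Elif, Dev} as one unit (2 internal orders) and seat the resulting 5 units around the table: (4)! circular arrangements.
So 2 × (4)! = 2 × 24 = 48.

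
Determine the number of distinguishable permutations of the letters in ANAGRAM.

840

ANAGRAM has 7 letters with A appearing 3 times.
The number of distinct arrangements is 7!/(3!) = 5040/6 = 840.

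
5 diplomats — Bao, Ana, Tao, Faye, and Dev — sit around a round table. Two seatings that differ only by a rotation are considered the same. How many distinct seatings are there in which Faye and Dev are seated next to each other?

Treat {Faye, Dev} as one unit (2 internal orders) and seat the resulting 4 units around the table: (3)! circular arrangements.
So 2 × (3)! = 2 × 6 = 12.

12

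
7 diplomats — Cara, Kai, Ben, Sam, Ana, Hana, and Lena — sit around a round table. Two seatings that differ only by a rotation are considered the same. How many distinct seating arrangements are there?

720

Fix one person's seat to break rotational symmetry; the remaining 6 people can be arranged in (6)! = 720 ways.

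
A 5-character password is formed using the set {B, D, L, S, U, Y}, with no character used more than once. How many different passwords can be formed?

720

This is a permutation of 5 out of 6: P(6,5) = 6!/1!.
6 × 5 × 4 × 3 × 2 = 720.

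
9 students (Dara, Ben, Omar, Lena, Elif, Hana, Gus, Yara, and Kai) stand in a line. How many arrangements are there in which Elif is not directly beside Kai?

282240

Of the 9! = 362880 arrangements, those with Elif and Kai adjacent number 2 × 8! = 80640 (treat the pair as a block with 2 internal orders).
So 362880 − 80640 = 282240 arrangements keep them apart.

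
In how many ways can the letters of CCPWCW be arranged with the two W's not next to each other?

40

There are 6!/(3!·2!) = 60 arrangements of CCPWCW in total.
Arrangements with the W's together: treat WW as one letter, giving (5)!/(3!) = 20.
Hence 60 − 20 = 40.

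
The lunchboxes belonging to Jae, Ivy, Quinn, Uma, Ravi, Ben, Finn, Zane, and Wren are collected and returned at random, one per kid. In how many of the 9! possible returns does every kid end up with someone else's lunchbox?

Count assignments avoiding every fixed point. For any j of the 9 kids fixed to their own lunchbox, the other 9−j can be arranged in (9−j)! ways.
By inclusion–exclusion this is Σ_{j=0}^{9} (−1)^j C(9,j)·(9−j)!.
Computing: 362880 − 362880 + 181440 − 60480 + 15120 − 3024 + 504 − 72 + 9 − 1 = 133496.

133496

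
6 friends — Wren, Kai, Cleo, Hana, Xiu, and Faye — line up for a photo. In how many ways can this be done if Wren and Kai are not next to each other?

480

There are 6! = 720 arrangements in all. If Wren and Kai are adjacent, merging them into one block gives 2·(5)! = 240 arrangements.
Complementary counting: 720 − 240 = 480.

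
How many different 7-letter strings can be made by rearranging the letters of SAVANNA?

Letter multiplicities in SAVANNA: A×3, N×2, S×1, V×1.
The number of distinct arrangements is 7!/(3!·2!) = 5040/12 = 420.

420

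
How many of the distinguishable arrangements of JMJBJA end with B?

With the last slot taken by B, it remains to arrange the other 5 letters (JMJJA).
Those 5 letters have J appearing 3 times, giving (5)!/(3!) = 20.

20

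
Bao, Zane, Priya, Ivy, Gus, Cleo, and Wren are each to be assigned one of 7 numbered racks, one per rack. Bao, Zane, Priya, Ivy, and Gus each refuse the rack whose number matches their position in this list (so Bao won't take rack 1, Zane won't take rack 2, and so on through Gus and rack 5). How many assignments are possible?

Let Aᵢ (for 1 ≤ i ≤ 5) be the placements that put person i in their forbidden rack. Any j of these fix j positions, leaving (7−j)! ways to fill the rest, and there are C(5,j) ways to pick which j.
By inclusion–exclusion, the number of valid placements is Σ_{j=0}^{5} (−1)^j C(5,j)·(7−j)!.
Computing: 5040 − 3600 + 1200 − 240 + 30 − 2 = 2428.

2428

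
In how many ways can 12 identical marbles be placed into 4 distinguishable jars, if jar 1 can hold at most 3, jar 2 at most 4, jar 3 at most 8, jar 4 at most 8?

150

By stars and bars, unrestricted non-negative solutions to x_1+…+x_4 = 12 number C(12+3,3) = 455.
Subtract solutions that violate a single cap (substitute x_i' = x_i − (cap_i+1)): x_1 ≥ 4 gives C(11,3) = 165; x_2 ≥ 5 gives C(10,3) = 120; x_3 ≥ 9 gives C(6,3) = 20; x_4 ≥ 9 gives C(6,3) = 20. Together 325.
Add back pairs where two caps are both exceeded: 20 + 0 + 0 + 0 + 0 + 0 = 20.
By inclusion–exclusion the count is 455 − 325 + 20 = 150.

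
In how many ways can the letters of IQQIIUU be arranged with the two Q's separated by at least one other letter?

Total arrangements of IQQIIUU: 7!/(3!·2!·2!) = 210.
Arrangements with the Q's together: treat QQ as one letter, giving (6)!/(3!·2!) = 60.
Hence 210 − 60 = 150.

150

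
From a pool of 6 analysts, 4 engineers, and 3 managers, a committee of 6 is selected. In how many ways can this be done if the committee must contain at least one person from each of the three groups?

1416

Total 6-person selections from all 13: C(13,6) = 1716.
Selections missing a whole group: no analysts → C(7,6) = 7; no engineers → C(9,6) = 84; no managers → C(10,6) = 210.
Add back selections omitting two groups (i.e. drawn from a single group): C(6,6) + C(4,6) + C(3,6) = 1.
By inclusion–exclusion: 1716 − 301 + 1 = 1416.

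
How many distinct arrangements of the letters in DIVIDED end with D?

With the last slot taken by D, it remains to arrange the other 6 letters (IVIDED).
Those 6 letters have D appearing twice and I appearing twice, giving (6)!/(2!·2!) = 180.

180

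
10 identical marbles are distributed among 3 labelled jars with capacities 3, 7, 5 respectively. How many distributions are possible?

By stars and bars, unrestricted non-negative solutions to x_1+…+x_3 = 10 number C(10+2,2) = 66.
Subtract solutions that violate a single cap (substitute x_i' = x_i − (cap_i+1)): x_1 ≥ 4 gives C(8,2) = 28; x_2 ≥ 8 gives C(4,2) = 6; x_3 ≥ 6 gives C(6,2) = 15. Together 49.
Add back pairs where two caps are both exceeded: 0 + 1 + 0 = 1.
By inclusion–exclusion the count is 66 − 49 + 1 = 18.

18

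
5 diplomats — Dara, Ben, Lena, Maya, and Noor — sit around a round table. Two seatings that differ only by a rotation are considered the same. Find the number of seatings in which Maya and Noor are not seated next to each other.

12

Without the restriction there are (4)! = 24 seatings.
Seatings with Maya beside Noor: treat them as a block with 2 internal orders, giving 2 × (3)! = 12.
Subtracting, 24 − 12 = 12.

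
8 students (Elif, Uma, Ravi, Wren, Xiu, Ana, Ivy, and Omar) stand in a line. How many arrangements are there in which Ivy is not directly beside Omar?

Of the 8! = 40320 arrangements, those with Ivy and Omar adjacent number 2 × 7! = 10080 (treat the pair as a block with 2 internal orders).
So 40320 − 10080 = 30240 arrangements keep them apart.

30240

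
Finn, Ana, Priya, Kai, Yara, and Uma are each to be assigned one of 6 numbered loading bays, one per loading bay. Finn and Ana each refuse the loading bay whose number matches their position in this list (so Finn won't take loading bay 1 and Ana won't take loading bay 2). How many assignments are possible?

504

Let Aᵢ (for i ∈ {1, 2}) be the placements that put person i in their forbidden loading bay. Any j of these fix j positions, leaving (6−j)! ways to fill the rest, and there are C(2,j) ways to pick which j.
By inclusion–exclusion, the number of valid placements is Σ_{j=0}^{2} (−1)^j C(2,j)·(6−j)!.
Computing: 720 − 240 + 24 = 504.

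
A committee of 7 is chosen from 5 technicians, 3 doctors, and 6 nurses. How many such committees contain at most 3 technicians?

2976

Split by how many technicians are chosen (0 through 3).
Sum: C(5,0)·C(9,7) + C(5,1)·C(9,6) + C(5,2)·C(9,5) + C(5,3)·C(9,4) = 36 + 420 + 1260 + 1260 = 2976.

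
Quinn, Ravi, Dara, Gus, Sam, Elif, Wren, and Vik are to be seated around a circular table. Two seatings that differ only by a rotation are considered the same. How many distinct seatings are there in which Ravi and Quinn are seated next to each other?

Treat {Ravi, Quinn} as one unit (2 internal orders) and seat the resulting 7 units around the table: (6)! circular arrangements.
So 2 × (6)! = 2 × 720 = 1440.

1440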